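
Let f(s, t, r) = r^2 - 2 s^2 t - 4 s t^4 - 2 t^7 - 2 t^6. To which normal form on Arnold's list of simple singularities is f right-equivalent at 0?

D7

The Hessian of f at 0 has rank 1. Corank 2; j^3 = -2*s^2*t has shape L^2 M (L != M), so D-series; mu = 7 gives D_7.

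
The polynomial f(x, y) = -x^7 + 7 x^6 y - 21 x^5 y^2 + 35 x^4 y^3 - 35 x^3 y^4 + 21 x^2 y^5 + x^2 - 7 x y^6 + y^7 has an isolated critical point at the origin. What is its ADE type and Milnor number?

The Hessian of f at 0 has rank 1. Corank 1: A-series; mu = 6 gives A_6.

Type A_{6}, Milnor number mu = 6.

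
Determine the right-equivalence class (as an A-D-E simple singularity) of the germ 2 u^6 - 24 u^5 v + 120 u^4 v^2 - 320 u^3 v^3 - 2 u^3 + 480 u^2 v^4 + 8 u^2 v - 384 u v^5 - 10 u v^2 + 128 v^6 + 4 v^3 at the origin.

The Hessian of f at 0 is [[0, 0], [0, 0]] with rank 0, so corank 2. A Groebner basis of the Jacobian ideal J(f) in C{u,v} is {u*v/6 + v^5 - v^2/6, u*v^2 - v^3, u^2 - 3*u*v + 2*v^2}; counting standard monomials gives mu = 7. Corank 2; j^3 = -2*(u - 2*v)*(u - v)^2 has shape L^2 M (L != M), so D-series; mu = 7 gives D_7.

D_7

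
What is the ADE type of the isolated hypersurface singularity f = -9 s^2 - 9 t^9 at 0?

The Hessian of f at 0 has rank 1. Corank 1: A-series; mu = 8 gives A_8.

A_8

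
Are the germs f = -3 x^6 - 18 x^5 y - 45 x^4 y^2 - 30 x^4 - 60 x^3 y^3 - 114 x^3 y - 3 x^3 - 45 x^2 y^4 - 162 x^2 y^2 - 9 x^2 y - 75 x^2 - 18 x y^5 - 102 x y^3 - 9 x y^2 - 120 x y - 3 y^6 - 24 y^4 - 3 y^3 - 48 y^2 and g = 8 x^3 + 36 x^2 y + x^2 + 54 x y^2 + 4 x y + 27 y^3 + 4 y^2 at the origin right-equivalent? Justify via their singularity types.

Yes.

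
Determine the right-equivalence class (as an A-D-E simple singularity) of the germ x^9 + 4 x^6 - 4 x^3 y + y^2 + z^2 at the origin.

A_8

The Hessian of f at 0 has rank 2. Corank 1: A-series; mu = 8 gives A_8.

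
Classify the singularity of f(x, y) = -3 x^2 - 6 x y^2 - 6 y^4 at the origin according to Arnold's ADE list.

A_3

The Hessian of f at 0 has rank 1. Corank 1: A-series; mu = 3 gives A_3.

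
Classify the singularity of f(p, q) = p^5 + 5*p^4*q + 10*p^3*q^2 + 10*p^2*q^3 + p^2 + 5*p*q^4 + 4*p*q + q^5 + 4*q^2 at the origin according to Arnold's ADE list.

The Hessian of f at 0 has rank 1. Corank 1: A-series; mu = 4 gives A_4.

A_{4}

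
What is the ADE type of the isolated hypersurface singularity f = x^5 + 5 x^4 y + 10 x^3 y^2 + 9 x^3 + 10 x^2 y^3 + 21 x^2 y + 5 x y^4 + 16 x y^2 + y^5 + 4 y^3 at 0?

The Hessian of f at 0 is [[0, 0], [0, 0]] with rank 0, so corank 2. A Groebner basis of the Jacobian ideal J(f) in C{x,y} is {-243*x*y/5 + y^4 - 162*y^2/5, x*y^2 + 2*y^3/3, x^2 + 5*x*y/3 + 2*y^2/3}; counting standard monomials gives mu = 6. Corank 2; j^3 = (x + y)*(3*x + 2*y)^2 has shape L^2 M (L != M), so D-series; mu = 6 gives D_6.

D_{6}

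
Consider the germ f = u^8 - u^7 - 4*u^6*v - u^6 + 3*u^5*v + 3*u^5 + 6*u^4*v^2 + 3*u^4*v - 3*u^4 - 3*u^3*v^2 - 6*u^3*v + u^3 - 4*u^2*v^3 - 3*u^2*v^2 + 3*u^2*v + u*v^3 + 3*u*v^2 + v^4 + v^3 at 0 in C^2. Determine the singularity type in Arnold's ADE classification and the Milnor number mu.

The Hessian of f at 0 has rank 0. Corank 2; j^3 = (u + v)^3 is a perfect cube, so E-series; the 4-jet and mu = 7 give E_7.

Type E_7, Milnor number mu = 7.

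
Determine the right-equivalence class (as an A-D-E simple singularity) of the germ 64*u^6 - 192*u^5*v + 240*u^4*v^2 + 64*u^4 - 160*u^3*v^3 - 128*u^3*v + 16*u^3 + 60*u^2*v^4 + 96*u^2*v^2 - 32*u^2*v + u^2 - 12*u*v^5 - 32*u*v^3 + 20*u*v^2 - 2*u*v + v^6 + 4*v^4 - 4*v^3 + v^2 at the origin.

The Hessian of f at 0 is [[2, -2], [-2, 2]] with rank 1, so corank 1. A Groebner basis of the Jacobian ideal J(f) in C{u,v} is {u*v^2 + 2*u*v + 3*u/16 - 13*v^2/8 - 3*v/16, 5*u*v/2 + u/4 + v^3 - 2*v^2 - v/4, u^2 - u*v + u/8 + v^2/4 - v/8}; counting standard monomials gives mu = 5. Corank 1: A-series; mu = 5 gives A_5.

A5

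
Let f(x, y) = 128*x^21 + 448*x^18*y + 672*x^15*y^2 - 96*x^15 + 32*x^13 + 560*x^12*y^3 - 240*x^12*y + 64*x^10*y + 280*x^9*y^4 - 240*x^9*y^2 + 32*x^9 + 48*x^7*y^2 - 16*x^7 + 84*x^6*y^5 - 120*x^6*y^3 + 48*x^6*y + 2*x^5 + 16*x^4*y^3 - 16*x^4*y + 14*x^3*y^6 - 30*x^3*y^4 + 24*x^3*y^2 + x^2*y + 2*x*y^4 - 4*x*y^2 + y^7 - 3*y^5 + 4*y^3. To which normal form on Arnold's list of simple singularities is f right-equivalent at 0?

D_{6}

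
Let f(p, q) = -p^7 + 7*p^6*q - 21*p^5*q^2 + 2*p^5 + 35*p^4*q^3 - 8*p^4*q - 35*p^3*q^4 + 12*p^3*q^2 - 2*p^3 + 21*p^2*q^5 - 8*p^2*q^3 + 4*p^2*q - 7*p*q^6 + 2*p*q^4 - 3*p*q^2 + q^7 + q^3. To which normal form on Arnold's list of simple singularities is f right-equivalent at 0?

The Hessian of f at 0 is [[0, 0], [0, 0]] with rank 0, so corank 2. A Groebner basis of the Jacobian ideal J(f) in C{p,q} is {q^3, p^2 - 3*q^2/2, p*q - 3*q^2/2}; counting standard monomials gives mu = 4. Corank 2; j^3 = -(p - q)*(2*p^2 - 2*p*q + q^2) splits into three distinct lines over C (the quadratic factor has nonzero discriminant), so D_4.

D4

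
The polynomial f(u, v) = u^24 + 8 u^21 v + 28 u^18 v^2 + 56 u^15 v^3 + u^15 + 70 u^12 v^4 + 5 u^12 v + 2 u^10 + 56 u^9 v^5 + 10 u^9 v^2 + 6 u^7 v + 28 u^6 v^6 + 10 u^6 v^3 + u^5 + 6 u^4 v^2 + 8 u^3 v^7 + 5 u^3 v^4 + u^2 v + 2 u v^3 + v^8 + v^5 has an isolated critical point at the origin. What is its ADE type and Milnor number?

The Hessian of f at 0 has rank 0. Corank 2; j^3 = u^2*v has shape L^2 M (L != M), so D-series; mu = 9 gives D_9.

Type D_9, Milnor number mu = 9.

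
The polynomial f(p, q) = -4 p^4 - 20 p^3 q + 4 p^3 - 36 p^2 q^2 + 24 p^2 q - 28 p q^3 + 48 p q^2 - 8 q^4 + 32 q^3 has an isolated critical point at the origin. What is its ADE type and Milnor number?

Type E7, Milnor number mu = 7.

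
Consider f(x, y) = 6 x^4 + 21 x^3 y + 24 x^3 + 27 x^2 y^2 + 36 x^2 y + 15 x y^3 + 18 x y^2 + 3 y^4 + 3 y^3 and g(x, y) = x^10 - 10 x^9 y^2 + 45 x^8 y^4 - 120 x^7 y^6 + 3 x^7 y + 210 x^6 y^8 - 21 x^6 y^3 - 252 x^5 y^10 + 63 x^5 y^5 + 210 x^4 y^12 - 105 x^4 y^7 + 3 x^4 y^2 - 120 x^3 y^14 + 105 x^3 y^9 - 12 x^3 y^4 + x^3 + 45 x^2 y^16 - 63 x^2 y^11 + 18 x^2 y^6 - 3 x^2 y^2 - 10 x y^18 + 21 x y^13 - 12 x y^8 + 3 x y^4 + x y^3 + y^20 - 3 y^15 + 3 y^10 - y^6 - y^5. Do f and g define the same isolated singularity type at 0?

The Hessian of f at 0 has rank 0. Corank 2; j^3 = 3*(2*x + y)^3 is a perfect cube, so E-series; the 4-jet and mu = 7 give E_7. The Hessian of g at 0 has rank 0. Corank 2; j^3 = x^3 is a perfect cube, so E-series; the 4-jet and mu = 7 give E_7. Both have type E_7, hence right-equivalent.

Yes.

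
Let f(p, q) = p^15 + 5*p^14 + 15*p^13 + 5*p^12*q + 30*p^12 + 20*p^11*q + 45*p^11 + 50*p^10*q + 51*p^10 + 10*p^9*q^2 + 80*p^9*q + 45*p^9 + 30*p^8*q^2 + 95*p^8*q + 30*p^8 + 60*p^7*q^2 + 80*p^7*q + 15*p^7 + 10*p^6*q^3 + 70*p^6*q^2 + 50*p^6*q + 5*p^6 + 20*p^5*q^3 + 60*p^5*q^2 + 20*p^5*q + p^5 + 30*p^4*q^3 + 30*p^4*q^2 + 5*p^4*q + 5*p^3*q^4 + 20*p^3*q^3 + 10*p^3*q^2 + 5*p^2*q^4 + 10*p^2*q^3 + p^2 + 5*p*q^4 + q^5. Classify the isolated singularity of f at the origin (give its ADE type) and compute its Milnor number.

Type A4, Milnor number mu = 4.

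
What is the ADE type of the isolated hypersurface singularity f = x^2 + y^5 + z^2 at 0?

The Hessian of f at 0 has rank 2. Corank 1: A-series; mu = 4 gives A_4.

A_{4}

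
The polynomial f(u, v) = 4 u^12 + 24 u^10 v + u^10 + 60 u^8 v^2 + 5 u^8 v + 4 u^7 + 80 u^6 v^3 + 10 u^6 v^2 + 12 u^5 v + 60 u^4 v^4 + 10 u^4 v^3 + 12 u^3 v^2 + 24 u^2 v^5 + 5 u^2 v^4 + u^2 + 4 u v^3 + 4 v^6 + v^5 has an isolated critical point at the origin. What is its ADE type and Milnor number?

Type A_{4}, Milnor number mu = 4.

The Hessian of f at 0 is [[2, 0], [0, 0]] with rank 1, so corank 1. A Groebner basis of the Jacobian ideal J(f) in C{u,v} is {u/2 + v^3, u^2, u*v}; counting standard monomials gives mu = 4. Corank 1: A-series; mu = 4 gives A_4.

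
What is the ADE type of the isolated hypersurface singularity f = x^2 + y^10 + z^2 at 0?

A_{9}

The Hessian of f at 0 has rank 2. Corank 1: A-series; mu = 9 gives A_9.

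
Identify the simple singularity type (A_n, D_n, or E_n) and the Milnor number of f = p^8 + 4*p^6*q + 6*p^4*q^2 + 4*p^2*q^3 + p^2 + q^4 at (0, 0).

Type A_3, Milnor number mu = 3.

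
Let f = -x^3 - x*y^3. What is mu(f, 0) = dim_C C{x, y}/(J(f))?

The Hessian of f at 0 is [[0, 0], [0, 0]] with rank 0, so corank 2. A Groebner basis of the Jacobian ideal J(f) in C{x,y} is {x^3, x*y^2, 3*x^2 + y^3}; counting standard monomials gives mu = 7. Corank 2; j^3 = -x^3 is a perfect cube, so E-series; the 4-jet and mu = 7 give E_7.

7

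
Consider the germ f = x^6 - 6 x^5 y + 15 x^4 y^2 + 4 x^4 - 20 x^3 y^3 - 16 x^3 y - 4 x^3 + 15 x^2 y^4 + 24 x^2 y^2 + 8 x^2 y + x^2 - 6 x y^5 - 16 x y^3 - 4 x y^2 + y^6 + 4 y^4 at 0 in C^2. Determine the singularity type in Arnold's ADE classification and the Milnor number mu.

Type A_5, Milnor number mu = 5.

The Hessian of f at 0 is [[2, 0], [0, 0]] with rank 1, so corank 1. A Groebner basis of the Jacobian ideal J(f) in C{x,y} is {x*y^2 - x*y - x/4 + y^2/2, -5*x*y/2 - x/2 + y^3 + y^2, x^2 - 2*x*y - x/2 + y^2}; counting standard monomials gives mu = 5. Corank 1: A-series; mu = 5 gives A_5.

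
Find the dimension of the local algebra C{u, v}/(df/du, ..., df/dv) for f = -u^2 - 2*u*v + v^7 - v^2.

The Hessian of f at 0 has rank 1. Corank 1: A-series; mu = 6 gives A_6.

6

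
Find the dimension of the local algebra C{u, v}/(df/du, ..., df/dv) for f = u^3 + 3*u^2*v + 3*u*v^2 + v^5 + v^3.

The Hessian of f at 0 has rank 0. Corank 2; j^3 = (u + v)^3 is a perfect cube, so E-series; the 5-jet and mu = 8 give E_8.

8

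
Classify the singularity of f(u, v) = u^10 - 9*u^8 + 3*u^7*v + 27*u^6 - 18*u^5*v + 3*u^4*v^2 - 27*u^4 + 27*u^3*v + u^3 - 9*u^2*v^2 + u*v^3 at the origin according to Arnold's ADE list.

The Hessian of f at 0 has rank 0. Corank 2; j^3 = u^3 is a perfect cube, so E-series; the 4-jet and mu = 7 give E_7.

E_{7}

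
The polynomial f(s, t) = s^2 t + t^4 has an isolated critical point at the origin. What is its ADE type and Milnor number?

Type D_{5}, Milnor number mu = 5.

The Hessian of f at 0 has rank 0. Corank 2; j^3 = s^2*t has shape L^2 M (L != M), so D-series; mu = 5 gives D_5.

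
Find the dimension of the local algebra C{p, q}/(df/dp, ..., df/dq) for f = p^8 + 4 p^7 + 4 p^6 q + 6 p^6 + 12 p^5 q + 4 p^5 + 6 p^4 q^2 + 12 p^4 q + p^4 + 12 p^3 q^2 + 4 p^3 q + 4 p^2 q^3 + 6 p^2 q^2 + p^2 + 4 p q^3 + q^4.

3

The Hessian of f at 0 has rank 1. Corank 1: A-series; mu = 3 gives A_3.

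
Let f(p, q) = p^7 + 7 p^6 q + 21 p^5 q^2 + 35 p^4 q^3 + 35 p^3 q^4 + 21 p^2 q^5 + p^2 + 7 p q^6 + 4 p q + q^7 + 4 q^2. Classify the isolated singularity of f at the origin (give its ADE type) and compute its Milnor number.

The Hessian of f at 0 has rank 1. Corank 1: A-series; mu = 6 gives A_6.

Type A_{6}, Milnor number mu = 6.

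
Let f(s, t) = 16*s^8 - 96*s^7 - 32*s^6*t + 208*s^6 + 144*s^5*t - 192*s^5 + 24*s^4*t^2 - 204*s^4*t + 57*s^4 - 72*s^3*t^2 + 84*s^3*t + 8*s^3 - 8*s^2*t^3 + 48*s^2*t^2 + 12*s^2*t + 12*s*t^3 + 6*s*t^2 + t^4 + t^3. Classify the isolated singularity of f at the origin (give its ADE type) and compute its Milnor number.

The Hessian of f at 0 is [[0, 0], [0, 0]] with rank 0, so corank 2. A Groebner basis of the Jacobian ideal J(f) in C{s,t} is {s^3 + 3*s^2 + 3*s*t + 3*t^2/4, s^2*t - 7*s^2 - 7*s*t - 7*t^2/4, 16*s^2 + s*t^2 + 16*s*t + 4*t^2, -36*s^2 - 36*s*t + t^3 - 9*t^2}; counting standard monomials gives mu = 6. Corank 2; j^3 = (2*s + t)^3 is a perfect cube, so E-series; the 4-jet and mu = 6 give E_6.

Type E6, Milnor number mu = 6.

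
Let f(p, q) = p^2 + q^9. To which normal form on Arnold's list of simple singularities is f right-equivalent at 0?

A_8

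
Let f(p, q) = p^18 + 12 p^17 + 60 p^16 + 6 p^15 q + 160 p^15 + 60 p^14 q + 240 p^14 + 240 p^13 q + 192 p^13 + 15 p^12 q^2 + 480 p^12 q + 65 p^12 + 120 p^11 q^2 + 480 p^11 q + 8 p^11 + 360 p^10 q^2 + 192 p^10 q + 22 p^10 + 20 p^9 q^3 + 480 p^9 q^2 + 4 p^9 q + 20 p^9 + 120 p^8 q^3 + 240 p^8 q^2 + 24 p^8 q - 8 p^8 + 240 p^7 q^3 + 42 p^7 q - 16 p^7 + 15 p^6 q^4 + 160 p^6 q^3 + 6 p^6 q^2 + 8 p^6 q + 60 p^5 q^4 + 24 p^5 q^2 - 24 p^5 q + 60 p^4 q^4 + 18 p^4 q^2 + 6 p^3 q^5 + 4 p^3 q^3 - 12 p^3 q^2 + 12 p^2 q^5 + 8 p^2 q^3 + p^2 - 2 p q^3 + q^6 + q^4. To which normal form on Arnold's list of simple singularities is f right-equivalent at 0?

A_3

The Hessian of f at 0 is [[2, 0], [0, 0]] with rank 1, so corank 1. A Groebner basis of the Jacobian ideal J(f) in C{p,q} is {q^3, p}; counting standard monomials gives mu = 3. Corank 1: A-series; mu = 3 gives A_3.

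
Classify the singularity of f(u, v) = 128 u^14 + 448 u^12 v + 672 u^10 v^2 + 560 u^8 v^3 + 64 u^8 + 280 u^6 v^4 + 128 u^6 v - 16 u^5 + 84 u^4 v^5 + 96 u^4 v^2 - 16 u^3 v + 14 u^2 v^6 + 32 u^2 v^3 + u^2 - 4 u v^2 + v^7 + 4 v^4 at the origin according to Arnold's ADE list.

A6

The Hessian of f at 0 is [[2, 0], [0, 0]] with rank 1, so corank 1. A Groebner basis of the Jacobian ideal J(f) in C{u,v} is {u^3, u^2*v - u/8 + v^2/4, -u^2/2 + u*v^2, -u*v/2 + v^3}; counting standard monomials gives mu = 6. Corank 1: A-series; mu = 6 gives A_6.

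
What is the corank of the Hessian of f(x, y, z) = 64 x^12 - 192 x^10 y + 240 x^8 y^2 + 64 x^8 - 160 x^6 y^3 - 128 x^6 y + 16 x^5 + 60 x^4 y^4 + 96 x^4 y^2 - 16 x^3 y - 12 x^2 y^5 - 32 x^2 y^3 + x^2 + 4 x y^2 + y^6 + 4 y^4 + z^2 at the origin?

1

Hessian at 0 has rank 2.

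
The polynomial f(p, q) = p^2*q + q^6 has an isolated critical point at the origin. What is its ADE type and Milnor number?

Type D_7, Milnor number mu = 7.

The Hessian of f at 0 has rank 0. Corank 2; j^3 = p^2*q has shape L^2 M (L != M), so D-series; mu = 7 gives D_7.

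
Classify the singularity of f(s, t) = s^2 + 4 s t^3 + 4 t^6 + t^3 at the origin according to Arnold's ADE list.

A_{2}

The Hessian of f at 0 is [[2, 0], [0, 0]] with rank 1, so corank 1. A Groebner basis of the Jacobian ideal J(f) in C{s,t} is {t^2, s}; counting standard monomials gives mu = 2. Corank 1: A-series; mu = 2 gives A_2.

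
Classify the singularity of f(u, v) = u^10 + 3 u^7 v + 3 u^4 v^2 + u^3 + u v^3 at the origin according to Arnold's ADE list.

The Hessian of f at 0 is [[0, 0], [0, 0]] with rank 0, so corank 2. A Groebner basis of the Jacobian ideal J(f) in C{u,v} is {u^3, u*v^2, 3*u^2 + v^3}; counting standard monomials gives mu = 7. Corank 2; j^3 = u^3 is a perfect cube, so E-series; the 4-jet and mu = 7 give E_7.

E_{7}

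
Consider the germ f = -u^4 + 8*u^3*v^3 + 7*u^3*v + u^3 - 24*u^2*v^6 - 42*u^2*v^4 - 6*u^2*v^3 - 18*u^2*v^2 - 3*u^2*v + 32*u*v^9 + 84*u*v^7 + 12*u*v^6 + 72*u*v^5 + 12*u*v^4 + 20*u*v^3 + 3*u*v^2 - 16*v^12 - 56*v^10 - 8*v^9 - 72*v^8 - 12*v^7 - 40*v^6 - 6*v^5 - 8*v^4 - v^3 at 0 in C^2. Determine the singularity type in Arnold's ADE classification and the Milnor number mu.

Type E7, Milnor number mu = 7.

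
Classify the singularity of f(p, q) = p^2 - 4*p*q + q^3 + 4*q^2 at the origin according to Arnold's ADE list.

The Hessian of f at 0 has rank 1. Corank 1: A-series; mu = 2 gives A_2.

A_{2}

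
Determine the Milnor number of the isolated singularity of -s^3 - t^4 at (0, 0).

The Hessian of f at 0 has rank 0. Corank 2; j^3 = -s^3 is a perfect cube, so E-series; the 4-jet and mu = 6 give E_6.

6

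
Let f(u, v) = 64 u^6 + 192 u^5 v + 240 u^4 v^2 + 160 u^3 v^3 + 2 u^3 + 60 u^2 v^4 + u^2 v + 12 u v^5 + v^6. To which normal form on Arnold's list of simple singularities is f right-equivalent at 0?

D_{7}

The Hessian of f at 0 has rank 0. Corank 2; j^3 = u^2*(2*u + v) has shape L^2 M (L != M), so D-series; mu = 7 gives D_7.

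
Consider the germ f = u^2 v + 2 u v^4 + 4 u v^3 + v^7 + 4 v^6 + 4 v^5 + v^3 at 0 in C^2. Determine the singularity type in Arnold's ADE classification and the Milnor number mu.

Type D4, Milnor number mu = 4.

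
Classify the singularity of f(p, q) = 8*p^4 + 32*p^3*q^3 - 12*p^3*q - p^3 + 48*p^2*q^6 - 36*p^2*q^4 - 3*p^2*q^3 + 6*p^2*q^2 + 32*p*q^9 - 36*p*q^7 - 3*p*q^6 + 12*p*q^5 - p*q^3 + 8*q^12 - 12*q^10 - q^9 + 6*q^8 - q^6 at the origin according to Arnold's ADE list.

E_{7}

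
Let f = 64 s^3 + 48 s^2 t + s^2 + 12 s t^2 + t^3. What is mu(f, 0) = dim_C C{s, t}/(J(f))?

The Hessian of f at 0 is [[2, 0], [0, 0]] with rank 1, so corank 1. A Groebner basis of the Jacobian ideal J(f) in C{s,t} is {t^2, s}; counting standard monomials gives mu = 2. Corank 1: A-series; mu = 2 gives A_2.

2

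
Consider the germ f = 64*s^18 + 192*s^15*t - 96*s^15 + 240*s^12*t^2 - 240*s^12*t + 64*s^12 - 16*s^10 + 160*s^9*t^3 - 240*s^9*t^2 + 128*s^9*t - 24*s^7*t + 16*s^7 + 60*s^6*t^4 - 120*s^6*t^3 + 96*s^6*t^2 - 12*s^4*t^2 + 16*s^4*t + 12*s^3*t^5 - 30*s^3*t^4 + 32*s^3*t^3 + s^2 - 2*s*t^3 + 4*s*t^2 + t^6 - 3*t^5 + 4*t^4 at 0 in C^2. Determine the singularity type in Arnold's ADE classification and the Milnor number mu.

Type A4, Milnor number mu = 4.

The Hessian of f at 0 is [[2, 0], [0, 0]] with rank 1, so corank 1. A Groebner basis of the Jacobian ideal J(f) in C{s,t} is {-s + t^3 - 2*t^2, s^2, s*t + 2*s + 4*t^2}; counting standard monomials gives mu = 4. Corank 1: A-series; mu = 4 gives A_4.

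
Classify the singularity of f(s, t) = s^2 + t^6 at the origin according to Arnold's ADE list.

The Hessian of f at 0 is [[2, 0], [0, 0]] with rank 1, so corank 1. A Groebner basis of the Jacobian ideal J(f) in C{s,t} is {t^5, s}; counting standard monomials gives mu = 5. Corank 1: A-series; mu = 5 gives A_5.

A_{5}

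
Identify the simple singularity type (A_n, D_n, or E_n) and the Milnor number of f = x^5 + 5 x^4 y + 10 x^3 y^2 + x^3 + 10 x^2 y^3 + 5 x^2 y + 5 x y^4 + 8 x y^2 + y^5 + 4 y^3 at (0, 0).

Type D_6, Milnor number mu = 6.

The Hessian of f at 0 has rank 0. Corank 2; j^3 = (x + y)*(x + 2*y)^2 has shape L^2 M (L != M), so D-series; mu = 6 gives D_6.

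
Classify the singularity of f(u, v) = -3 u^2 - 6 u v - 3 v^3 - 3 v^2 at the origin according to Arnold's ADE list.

A_2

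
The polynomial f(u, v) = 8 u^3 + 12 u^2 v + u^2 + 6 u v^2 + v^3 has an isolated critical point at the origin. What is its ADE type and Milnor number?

The Hessian of f at 0 has rank 1. Corank 1: A-series; mu = 2 gives A_2.

Type A_2, Milnor number mu = 2.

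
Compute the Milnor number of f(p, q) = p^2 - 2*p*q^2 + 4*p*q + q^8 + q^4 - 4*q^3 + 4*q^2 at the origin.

7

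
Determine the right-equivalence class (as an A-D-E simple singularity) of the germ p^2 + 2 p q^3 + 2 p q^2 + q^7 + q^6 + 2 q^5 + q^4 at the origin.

A6

The Hessian of f at 0 is [[2, 0], [0, 0]] with rank 1, so corank 1. A Groebner basis of the Jacobian ideal J(f) in C{p,q} is {p^3, p^2*q - p^2/2 - p*q/2 + p/2 + q^2/2, p^2/2 + p*q^2 - p*q/2 + p/2 + q^2/2, p + q^3 + q^2}; counting standard monomials gives mu = 6. Corank 1: A-series; mu = 6 gives A_6.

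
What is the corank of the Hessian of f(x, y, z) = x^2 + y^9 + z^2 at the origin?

1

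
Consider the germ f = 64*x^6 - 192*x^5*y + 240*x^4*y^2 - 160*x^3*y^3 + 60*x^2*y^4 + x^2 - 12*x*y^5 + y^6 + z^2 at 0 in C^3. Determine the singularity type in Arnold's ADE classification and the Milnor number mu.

Type A_5, Milnor number mu = 5.

The Hessian of f at 0 has rank 2. Corank 1: A-series; mu = 5 gives A_5.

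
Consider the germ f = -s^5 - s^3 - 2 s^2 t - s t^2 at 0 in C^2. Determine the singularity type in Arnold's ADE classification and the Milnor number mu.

Type D_6, Milnor number mu = 6.

The Hessian of f at 0 has rank 0. Corank 2; j^3 = -s*(s + t)^2 has shape L^2 M (L != M), so D-series; mu = 6 gives D_6.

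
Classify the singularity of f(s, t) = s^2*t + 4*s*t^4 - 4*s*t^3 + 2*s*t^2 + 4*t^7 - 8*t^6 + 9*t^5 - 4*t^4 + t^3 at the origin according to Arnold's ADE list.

D6

The Hessian of f at 0 is [[0, 0], [0, 0]] with rank 0, so corank 2. A Groebner basis of the Jacobian ideal J(f) in C{s,t} is {s^3 + 5*s^2 + 21*s*t/2 + 11*t^2/2, s^2*t - 3*s^2 - 13*s*t/2 - 7*t^2/2, s^2 + s*t^2 + 5*s*t/2 + 3*t^2/2, s^2 + 3*s*t/2 + t^3 + t^2/2}; counting standard monomials gives mu = 6. Corank 2; j^3 = t*(s + t)^2 has shape L^2 M (L != M), so D-series; mu = 6 gives D_6.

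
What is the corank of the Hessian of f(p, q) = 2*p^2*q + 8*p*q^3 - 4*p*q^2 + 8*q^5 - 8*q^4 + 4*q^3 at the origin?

2

The Hessian at 0 is [[0, 0], [0, 0]] of rank 0; hence corank 2.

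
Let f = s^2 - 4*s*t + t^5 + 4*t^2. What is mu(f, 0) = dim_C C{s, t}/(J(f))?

4

The Hessian of f at 0 has rank 1. Corank 1: A-series; mu = 4 gives A_4.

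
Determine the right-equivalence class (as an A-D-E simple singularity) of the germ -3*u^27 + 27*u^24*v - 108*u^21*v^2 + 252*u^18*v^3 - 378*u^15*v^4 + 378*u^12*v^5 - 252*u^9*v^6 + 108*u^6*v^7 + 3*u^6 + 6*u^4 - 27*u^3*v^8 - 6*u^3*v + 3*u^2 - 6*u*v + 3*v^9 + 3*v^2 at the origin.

A_8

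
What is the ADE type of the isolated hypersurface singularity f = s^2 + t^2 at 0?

A_1

The Hessian of f at 0 is [[2, 0], [0, 2]] with rank 2, so corank 0. A Groebner basis of the Jacobian ideal J(f) in C{s,t} is {s, t}; counting standard monomials gives mu = 1. Corank 0: nondegenerate Morse point, so A_1.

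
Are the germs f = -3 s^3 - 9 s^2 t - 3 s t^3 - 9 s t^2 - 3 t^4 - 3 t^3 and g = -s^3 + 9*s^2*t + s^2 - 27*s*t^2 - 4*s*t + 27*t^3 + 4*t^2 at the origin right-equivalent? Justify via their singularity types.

No.

The Hessian of f at 0 is [[0, 0], [0, 0]] with rank 0, so corank 2. A Groebner basis of the Jacobian ideal J(f) in C{s,t} is {s^3 + 3*s^2*t + 6*s^2 + 12*s*t + 6*t^2, -3*s^2 + s*t^2 - 6*s*t - 3*t^2, 3*s^2 + 6*s*t + t^3 + 3*t^2}; counting standard monomials gives mu = 7. Corank 2; j^3 = -3*(s + t)^3 is a perfect cube, so E-series; the 4-jet and mu = 7 give E_7. The Hessian of g at 0 is [[2, -4], [-4, 8]] with rank 1, so corank 1. A Groebner basis of the Jacobian ideal J(g) in C{s,t} is {t^2, s - 2*t}; counting standard monomials gives mu = 2. Corank 1: A-series; mu = 2 gives A_2. f is E_7 but g is A_2, hence not right-equivalent.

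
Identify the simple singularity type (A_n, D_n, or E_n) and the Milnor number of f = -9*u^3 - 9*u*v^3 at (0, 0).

The Hessian of f at 0 has rank 0. Corank 2; j^3 = -9*u^3 is a perfect cube, so E-series; the 4-jet and mu = 7 give E_7.

Type E7, Milnor number mu = 7.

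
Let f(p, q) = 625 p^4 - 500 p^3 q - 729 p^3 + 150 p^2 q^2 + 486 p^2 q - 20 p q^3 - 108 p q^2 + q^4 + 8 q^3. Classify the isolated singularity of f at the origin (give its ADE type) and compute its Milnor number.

Type E_{6}, Milnor number mu = 6.

The Hessian of f at 0 is [[0, 0], [0, 0]] with rank 0, so corank 2. A Groebner basis of the Jacobian ideal J(f) in C{p,q} is {q^4, p*q^2 - 29*q^3/135, p^2 - 4*p*q/9 + 4*q^2/81}; counting standard monomials gives mu = 6. Corank 2; j^3 = -(9*p - 2*q)^3 is a perfect cube, so E-series; the 4-jet and mu = 6 give E_6.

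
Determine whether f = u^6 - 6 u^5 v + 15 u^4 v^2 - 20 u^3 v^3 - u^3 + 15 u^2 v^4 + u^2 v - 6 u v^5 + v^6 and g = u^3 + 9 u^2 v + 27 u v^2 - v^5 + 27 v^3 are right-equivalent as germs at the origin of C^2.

The Hessian of f at 0 has rank 0. Corank 2; j^3 = -u^2*(u - v) has shape L^2 M (L != M), so D-series; mu = 7 gives D_7. The Hessian of g at 0 has rank 0. Corank 2; j^3 = (u + 3*v)^3 is a perfect cube, so E-series; the 5-jet and mu = 8 give E_8. f is D_7 but g is E_8, hence not right-equivalent.

No.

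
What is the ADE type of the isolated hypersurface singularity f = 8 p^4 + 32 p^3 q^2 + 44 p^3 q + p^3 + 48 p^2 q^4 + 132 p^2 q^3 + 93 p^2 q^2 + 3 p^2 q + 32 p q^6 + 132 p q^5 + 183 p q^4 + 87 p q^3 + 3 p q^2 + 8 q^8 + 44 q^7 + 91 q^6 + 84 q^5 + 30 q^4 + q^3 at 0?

E_7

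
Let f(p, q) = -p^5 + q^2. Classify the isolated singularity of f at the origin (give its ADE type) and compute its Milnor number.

The Hessian of f at 0 is [[0, 0], [0, 2]] with rank 1, so corank 1. A Groebner basis of the Jacobian ideal J(f) in C{p,q} is {p^4, q}; counting standard monomials gives mu = 4. Corank 1: A-series; mu = 4 gives A_4.

Type A_{4}, Milnor number mu = 4.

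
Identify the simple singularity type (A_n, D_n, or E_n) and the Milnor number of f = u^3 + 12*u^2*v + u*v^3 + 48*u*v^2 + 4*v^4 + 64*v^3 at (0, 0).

Type E7, Milnor number mu = 7.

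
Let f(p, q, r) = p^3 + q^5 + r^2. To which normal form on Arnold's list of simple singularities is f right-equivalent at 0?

The Hessian of f at 0 has rank 1. Corank 2; j^3 = p^3 is a perfect cube, so E-series; the 5-jet and mu = 8 give E_8.

E_8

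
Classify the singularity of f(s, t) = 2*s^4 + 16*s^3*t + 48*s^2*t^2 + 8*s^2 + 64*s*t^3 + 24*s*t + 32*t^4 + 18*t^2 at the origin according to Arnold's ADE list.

A_3

The Hessian of f at 0 has rank 1. Corank 1: A-series; mu = 3 gives A_3.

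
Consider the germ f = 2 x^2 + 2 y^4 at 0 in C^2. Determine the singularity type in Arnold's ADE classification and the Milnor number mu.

The Hessian of f at 0 is [[4, 0], [0, 0]] with rank 1, so corank 1. A Groebner basis of the Jacobian ideal J(f) in C{x,y} is {y^3, x}; counting standard monomials gives mu = 3. Corank 1: A-series; mu = 3 gives A_3.

Type A3, Milnor number mu = 3.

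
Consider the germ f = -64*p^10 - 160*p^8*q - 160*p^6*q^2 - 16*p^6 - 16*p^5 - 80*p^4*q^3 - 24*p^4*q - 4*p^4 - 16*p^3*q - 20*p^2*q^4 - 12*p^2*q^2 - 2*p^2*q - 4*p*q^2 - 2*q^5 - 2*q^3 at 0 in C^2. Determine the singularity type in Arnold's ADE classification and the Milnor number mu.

Type D_{6}, Milnor number mu = 6.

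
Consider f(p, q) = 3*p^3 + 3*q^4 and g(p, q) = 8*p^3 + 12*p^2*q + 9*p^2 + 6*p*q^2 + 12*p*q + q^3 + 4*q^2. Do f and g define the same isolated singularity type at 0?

No.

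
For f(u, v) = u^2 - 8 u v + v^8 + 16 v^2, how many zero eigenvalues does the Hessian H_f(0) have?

1

Hessian at 0 has rank 1.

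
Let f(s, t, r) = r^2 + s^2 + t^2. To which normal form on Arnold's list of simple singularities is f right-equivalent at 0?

The Hessian of f at 0 is [[2, 0, 0], [0, 2, 0], [0, 0, 2]] with rank 3, so corank 0. A Groebner basis of the Jacobian ideal J(f) in C{s,t,r} is {s, t, r}; counting standard monomials gives mu = 1. Corank 0: nondegenerate Morse point, so A_1.

A_{1}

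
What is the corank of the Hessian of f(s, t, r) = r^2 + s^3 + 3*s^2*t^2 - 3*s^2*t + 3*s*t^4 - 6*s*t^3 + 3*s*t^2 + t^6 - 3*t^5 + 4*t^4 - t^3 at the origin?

2

Hessian at 0 has rank 1.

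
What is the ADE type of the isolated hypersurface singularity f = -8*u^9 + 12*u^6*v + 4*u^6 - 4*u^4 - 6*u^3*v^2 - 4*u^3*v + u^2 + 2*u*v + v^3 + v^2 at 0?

A_{2}

The Hessian of f at 0 is [[2, 2], [2, 2]] with rank 1, so corank 1. A Groebner basis of the Jacobian ideal J(f) in C{u,v} is {v^2, u + v}; counting standard monomials gives mu = 2. Corank 1: A-series; mu = 2 gives A_2.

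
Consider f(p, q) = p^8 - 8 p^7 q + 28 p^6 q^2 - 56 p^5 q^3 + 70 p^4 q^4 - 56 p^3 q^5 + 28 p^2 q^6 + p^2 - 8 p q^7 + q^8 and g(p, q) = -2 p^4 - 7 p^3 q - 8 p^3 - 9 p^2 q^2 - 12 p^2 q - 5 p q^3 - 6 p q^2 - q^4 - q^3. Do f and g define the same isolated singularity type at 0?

No.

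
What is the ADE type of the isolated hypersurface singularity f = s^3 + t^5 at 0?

The Hessian of f at 0 has rank 0. Corank 2; j^3 = s^3 is a perfect cube, so E-series; the 5-jet and mu = 8 give E_8.

E8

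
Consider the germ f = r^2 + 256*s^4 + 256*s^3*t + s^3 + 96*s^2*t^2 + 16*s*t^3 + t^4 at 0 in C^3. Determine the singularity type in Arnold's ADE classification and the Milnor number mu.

Type E_6, Milnor number mu = 6.

The Hessian of f at 0 has rank 1. Corank 2; j^3 = s^3 is a perfect cube, so E-series; the 4-jet and mu = 6 give E_6.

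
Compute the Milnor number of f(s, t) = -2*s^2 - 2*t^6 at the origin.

The Hessian of f at 0 is [[-4, 0], [0, 0]] with rank 1, so corank 1. A Groebner basis of the Jacobian ideal J(f) in C{s,t} is {t^5, s}; counting standard monomials gives mu = 5. Corank 1: A-series; mu = 5 gives A_5.

5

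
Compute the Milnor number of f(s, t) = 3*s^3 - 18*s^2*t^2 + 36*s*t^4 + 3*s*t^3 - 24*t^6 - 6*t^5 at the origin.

The Hessian of f at 0 is [[0, 0], [0, 0]] with rank 0, so corank 2. A Groebner basis of the Jacobian ideal J(f) in C{s,t} is {-s^2/4 + t^4 - t^3/12, s^3, s^2*t + s^2/12 + t^3/36, -s^2/2 + s*t^2 - t^3/6}; counting standard monomials gives mu = 7. Corank 2; j^3 = 3*s^3 is a perfect cube, so E-series; the 4-jet and mu = 7 give E_7.

7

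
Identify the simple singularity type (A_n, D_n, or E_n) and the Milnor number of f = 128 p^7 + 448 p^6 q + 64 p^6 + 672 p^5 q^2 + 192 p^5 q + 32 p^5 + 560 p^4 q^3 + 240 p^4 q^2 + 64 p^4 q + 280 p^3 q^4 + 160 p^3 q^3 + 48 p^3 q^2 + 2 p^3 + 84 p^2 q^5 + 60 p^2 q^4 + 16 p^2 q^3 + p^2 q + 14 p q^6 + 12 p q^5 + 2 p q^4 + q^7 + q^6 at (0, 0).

Type D7, Milnor number mu = 7.

The Hessian of f at 0 is [[0, 0], [0, 0]] with rank 0, so corank 2. A Groebner basis of the Jacobian ideal J(f) in C{p,q} is {2*p^2 + p*q + q^4, p^3, p^2*q, -p^2/6 + p*q^2}; counting standard monomials gives mu = 7. Corank 2; j^3 = p^2*(2*p + q) has shape L^2 M (L != M), so D-series; mu = 7 gives D_7.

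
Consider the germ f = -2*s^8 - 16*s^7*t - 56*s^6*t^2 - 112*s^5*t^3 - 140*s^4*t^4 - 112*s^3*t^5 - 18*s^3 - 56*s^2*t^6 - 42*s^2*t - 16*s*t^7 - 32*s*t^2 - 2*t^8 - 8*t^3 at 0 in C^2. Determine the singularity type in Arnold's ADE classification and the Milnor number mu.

The Hessian of f at 0 has rank 0. Corank 2; j^3 = -2*(s + t)*(3*s + 2*t)^2 has shape L^2 M (L != M), so D-series; mu = 9 gives D_9.

Type D_9, Milnor number mu = 9.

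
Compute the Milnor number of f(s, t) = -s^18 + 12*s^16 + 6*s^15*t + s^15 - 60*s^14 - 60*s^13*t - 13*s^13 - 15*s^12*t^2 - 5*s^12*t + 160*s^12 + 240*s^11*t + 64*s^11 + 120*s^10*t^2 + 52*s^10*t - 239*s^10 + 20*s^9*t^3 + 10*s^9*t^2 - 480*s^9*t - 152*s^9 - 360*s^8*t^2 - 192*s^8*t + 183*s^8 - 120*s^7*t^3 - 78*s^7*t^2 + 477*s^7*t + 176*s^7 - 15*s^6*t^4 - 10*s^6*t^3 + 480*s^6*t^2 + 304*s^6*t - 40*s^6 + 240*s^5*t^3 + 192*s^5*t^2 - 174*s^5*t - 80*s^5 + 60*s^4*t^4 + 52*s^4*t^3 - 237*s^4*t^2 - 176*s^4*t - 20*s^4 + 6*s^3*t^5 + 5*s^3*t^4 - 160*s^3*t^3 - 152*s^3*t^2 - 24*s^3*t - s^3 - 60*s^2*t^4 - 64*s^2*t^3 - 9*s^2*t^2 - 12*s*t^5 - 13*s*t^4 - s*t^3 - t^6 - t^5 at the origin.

7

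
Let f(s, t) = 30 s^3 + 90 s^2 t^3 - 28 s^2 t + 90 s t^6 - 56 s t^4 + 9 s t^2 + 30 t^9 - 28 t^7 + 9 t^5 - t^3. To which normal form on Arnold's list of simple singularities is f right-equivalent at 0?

The Hessian of f at 0 is [[0, 0], [0, 0]] with rank 0, so corank 2. A Groebner basis of the Jacobian ideal J(f) in C{s,t} is {t^3, s^2 - 3*t^2/26, s*t - 9*t^2/26}; counting standard monomials gives mu = 4. Corank 2; j^3 = (3*s - t)*(10*s^2 - 6*s*t + t^2) splits into three distinct lines over C (the quadratic factor has nonzero discriminant), so D_4.

D_{4}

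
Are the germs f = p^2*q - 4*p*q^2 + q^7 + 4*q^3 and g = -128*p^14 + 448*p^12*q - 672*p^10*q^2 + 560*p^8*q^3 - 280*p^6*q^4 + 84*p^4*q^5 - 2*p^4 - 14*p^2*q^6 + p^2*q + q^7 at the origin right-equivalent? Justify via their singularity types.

Yes.

The Hessian of f at 0 is [[0, 0], [0, 0]] with rank 0, so corank 2. A Groebner basis of the Jacobian ideal J(f) in C{p,q} is {p^2/7 + q^6 - 4*q^2/7, p^3 - 8*q^3, p*q - 2*q^2}; counting standard monomials gives mu = 8. Corank 2; j^3 = q*(p - 2*q)^2 has shape L^2 M (L != M), so D-series; mu = 8 gives D_8. The Hessian of g at 0 is [[0, 0], [0, 0]] with rank 0, so corank 2. A Groebner basis of the Jacobian ideal J(g) in C{p,q} is {p^2/7 + q^6, p^3, p*q}; counting standard monomials gives mu = 8. Corank 2; j^3 = p^2*q has shape L^2 M (L != M), so D-series; mu = 8 gives D_8. Both have type D_8, hence right-equivalent.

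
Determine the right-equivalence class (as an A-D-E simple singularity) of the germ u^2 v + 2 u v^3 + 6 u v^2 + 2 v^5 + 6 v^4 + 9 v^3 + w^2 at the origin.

D6

The Hessian of f at 0 has rank 1. Corank 2; j^3 = v*(u + 3*v)^2 has shape L^2 M (L != M), so D-series; mu = 6 gives D_6.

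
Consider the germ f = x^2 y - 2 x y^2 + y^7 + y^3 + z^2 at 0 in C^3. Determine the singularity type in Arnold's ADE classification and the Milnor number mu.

Type D_8, Milnor number mu = 8.

The Hessian of f at 0 has rank 1. Corank 2; j^3 = y*(x - y)^2 has shape L^2 M (L != M), so D-series; mu = 8 gives D_8.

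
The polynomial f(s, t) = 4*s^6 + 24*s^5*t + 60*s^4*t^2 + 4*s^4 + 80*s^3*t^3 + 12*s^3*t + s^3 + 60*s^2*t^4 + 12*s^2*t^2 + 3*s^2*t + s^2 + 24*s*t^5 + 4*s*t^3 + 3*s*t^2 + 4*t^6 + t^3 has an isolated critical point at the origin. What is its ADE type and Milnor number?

The Hessian of f at 0 has rank 1. Corank 1: A-series; mu = 2 gives A_2.

Type A_{2}, Milnor number mu = 2.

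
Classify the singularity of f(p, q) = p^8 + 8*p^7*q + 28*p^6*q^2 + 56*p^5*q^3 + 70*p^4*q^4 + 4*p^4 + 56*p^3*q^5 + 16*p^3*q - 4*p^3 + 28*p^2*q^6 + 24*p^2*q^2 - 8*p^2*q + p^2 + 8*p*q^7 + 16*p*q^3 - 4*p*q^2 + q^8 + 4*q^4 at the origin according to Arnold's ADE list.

The Hessian of f at 0 is [[2, 0], [0, 0]] with rank 1, so corank 1. A Groebner basis of the Jacobian ideal J(f) in C{p,q} is {p*q^3 + 4*p*q^2 - 9*p*q/4 + p/4 + 5*q^3/2 - q^2/2, -7*p*q^2 + 7*p*q/2 - 3*p/8 + q^4 - 4*q^3 + 3*q^2/4, p^2 + 2*p*q - p/2 + q^2}; counting standard monomials gives mu = 7. Corank 1: A-series; mu = 7 gives A_7.

A_7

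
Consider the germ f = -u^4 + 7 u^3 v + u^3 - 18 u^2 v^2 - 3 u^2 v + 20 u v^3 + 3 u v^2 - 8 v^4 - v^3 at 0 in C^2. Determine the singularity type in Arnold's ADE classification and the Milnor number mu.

The Hessian of f at 0 has rank 0. Corank 2; j^3 = (u - v)^3 is a perfect cube, so E-series; the 4-jet and mu = 7 give E_7.

Type E_{7}, Milnor number mu = 7.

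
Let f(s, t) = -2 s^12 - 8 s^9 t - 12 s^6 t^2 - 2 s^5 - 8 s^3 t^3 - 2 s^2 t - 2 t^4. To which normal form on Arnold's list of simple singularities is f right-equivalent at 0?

The Hessian of f at 0 has rank 0. Corank 2; j^3 = -2*s^2*t has shape L^2 M (L != M), so D-series; mu = 5 gives D_5.

D_{5}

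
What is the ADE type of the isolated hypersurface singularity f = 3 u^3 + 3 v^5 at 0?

E_8

The Hessian of f at 0 has rank 0. Corank 2; j^3 = 3*u^3 is a perfect cube, so E-series; the 5-jet and mu = 8 give E_8.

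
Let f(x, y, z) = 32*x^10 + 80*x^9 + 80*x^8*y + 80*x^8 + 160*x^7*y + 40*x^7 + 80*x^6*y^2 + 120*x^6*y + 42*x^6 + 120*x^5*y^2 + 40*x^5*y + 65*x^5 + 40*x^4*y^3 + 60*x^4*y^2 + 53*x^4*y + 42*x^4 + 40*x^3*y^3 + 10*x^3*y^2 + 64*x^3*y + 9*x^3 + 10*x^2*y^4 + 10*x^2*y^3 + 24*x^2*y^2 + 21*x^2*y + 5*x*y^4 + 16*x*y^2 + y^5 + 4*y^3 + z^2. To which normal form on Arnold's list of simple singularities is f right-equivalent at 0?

D_6

The Hessian of f at 0 has rank 1. Corank 2; j^3 = (x + y)*(3*x + 2*y)^2 has shape L^2 M (L != M), so D-series; mu = 6 gives D_6.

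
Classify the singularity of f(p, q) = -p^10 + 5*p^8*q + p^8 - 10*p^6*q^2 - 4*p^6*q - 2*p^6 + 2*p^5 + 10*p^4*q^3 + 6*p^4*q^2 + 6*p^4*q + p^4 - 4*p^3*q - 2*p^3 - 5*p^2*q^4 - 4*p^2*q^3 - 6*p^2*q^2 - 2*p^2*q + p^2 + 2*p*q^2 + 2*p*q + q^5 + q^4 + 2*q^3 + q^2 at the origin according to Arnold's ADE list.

A_4

The Hessian of f at 0 is [[2, 2], [2, 2]] with rank 1, so corank 1. A Groebner basis of the Jacobian ideal J(f) in C{p,q} is {-p/2 + q^3 - q/2, p^2 - q^2, p*q + q^2}; counting standard monomials gives mu = 4. Corank 1: A-series; mu = 4 gives A_4.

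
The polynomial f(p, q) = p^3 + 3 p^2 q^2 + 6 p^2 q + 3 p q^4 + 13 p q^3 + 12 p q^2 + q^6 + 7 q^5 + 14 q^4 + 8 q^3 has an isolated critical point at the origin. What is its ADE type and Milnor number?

Type E_7, Milnor number mu = 7.

The Hessian of f at 0 is [[0, 0], [0, 0]] with rank 0, so corank 2. A Groebner basis of the Jacobian ideal J(f) in C{p,q} is {-p^2 - 4*p*q + q^4 - q^3/3 - 4*q^2, p^3 + 10*p^2 + 40*p*q + 34*q^3/3 + 40*q^2, p^2*q - 11*p^2/3 - 44*p*q/3 - 47*q^3/9 - 44*q^2/3, p^2 + p*q^2 + 4*p*q + 7*q^3/3 + 4*q^2}; counting standard monomials gives mu = 7. Corank 2; j^3 = (p + 2*q)^3 is a perfect cube, so E-series; the 4-jet and mu = 7 give E_7.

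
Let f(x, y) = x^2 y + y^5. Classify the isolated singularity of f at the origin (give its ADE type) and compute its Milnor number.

Type D_6, Milnor number mu = 6.

The Hessian of f at 0 has rank 0. Corank 2; j^3 = x^2*y has shape L^2 M (L != M), so D-series; mu = 6 gives D_6.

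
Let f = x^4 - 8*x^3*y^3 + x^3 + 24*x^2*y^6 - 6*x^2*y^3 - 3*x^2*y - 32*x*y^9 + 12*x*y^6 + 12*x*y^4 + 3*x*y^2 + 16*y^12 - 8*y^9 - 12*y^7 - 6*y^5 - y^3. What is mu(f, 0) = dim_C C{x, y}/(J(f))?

The Hessian of f at 0 is [[0, 0], [0, 0]] with rank 0, so corank 2. A Groebner basis of the Jacobian ideal J(f) in C{x,y} is {y^4, x*y^2 - 2*y^3/3, x^2 - 2*x*y + y^2}; counting standard monomials gives mu = 6. Corank 2; j^3 = (x - y)^3 is a perfect cube, so E-series; the 4-jet and mu = 6 give E_6.

6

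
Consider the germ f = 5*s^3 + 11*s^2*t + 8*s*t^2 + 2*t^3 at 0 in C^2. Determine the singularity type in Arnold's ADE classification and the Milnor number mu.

The Hessian of f at 0 is [[0, 0], [0, 0]] with rank 0, so corank 2. A Groebner basis of the Jacobian ideal J(f) in C{s,t} is {t^3, s^2 + 2*t^2, s*t - t^2}; counting standard monomials gives mu = 4. Corank 2; j^3 = (s + t)*(5*s^2 + 6*s*t + 2*t^2) splits into three distinct lines over C (the quadratic factor has nonzero discriminant), so D_4.

Type D_4, Milnor number mu = 4.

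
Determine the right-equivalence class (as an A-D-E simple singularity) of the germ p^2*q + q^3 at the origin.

D_{4}

The Hessian of f at 0 is [[0, 0], [0, 0]] with rank 0, so corank 2. A Groebner basis of the Jacobian ideal J(f) in C{p,q} is {q^3, p^2 + 3*q^2, p*q}; counting standard monomials gives mu = 4. Corank 2; j^3 = q*(p^2 + q^2) splits into three distinct lines over C (the quadratic factor has nonzero discriminant), so D_4.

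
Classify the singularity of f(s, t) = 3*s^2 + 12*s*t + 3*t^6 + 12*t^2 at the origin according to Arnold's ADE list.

The Hessian of f at 0 has rank 1. Corank 1: A-series; mu = 5 gives A_5.

A_{5}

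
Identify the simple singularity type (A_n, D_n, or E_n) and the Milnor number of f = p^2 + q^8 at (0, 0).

The Hessian of f at 0 has rank 1. Corank 1: A-series; mu = 7 gives A_7.

Type A_7, Milnor number mu = 7.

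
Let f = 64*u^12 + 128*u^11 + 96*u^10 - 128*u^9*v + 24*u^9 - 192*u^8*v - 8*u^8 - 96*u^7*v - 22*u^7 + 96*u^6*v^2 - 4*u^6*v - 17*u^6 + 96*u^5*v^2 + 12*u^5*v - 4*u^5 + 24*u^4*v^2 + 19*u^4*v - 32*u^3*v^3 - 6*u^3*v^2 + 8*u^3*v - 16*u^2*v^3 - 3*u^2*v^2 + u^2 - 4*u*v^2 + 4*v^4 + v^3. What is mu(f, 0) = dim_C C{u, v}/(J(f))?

The Hessian of f at 0 has rank 1. Corank 1: A-series; mu = 2 gives A_2.

2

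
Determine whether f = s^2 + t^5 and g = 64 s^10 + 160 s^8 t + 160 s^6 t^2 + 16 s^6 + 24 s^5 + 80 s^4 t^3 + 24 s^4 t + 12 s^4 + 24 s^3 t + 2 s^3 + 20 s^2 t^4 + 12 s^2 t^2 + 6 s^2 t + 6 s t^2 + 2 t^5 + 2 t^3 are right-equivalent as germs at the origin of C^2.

No.

The Hessian of f at 0 has rank 1. Corank 1: A-series; mu = 4 gives A_4. The Hessian of g at 0 has rank 0. Corank 2; j^3 = 2*(s + t)^3 is a perfect cube, so E-series; the 5-jet and mu = 8 give E_8. f is A_4 but g is E_8, hence not right-equivalent.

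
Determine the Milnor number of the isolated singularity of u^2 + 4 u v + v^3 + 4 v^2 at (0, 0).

The Hessian of f at 0 is [[2, 4], [4, 8]] with rank 1, so corank 1. A Groebner basis of the Jacobian ideal J(f) in C{u,v} is {v^2, u + 2*v}; counting standard monomials gives mu = 2. Corank 1: A-series; mu = 2 gives A_2.

2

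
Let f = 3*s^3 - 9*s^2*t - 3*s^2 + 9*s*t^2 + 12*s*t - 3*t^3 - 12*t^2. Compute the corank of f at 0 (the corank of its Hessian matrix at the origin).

1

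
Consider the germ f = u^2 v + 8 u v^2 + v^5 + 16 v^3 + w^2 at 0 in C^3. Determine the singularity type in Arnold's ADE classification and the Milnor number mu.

The Hessian of f at 0 has rank 1. Corank 2; j^3 = v*(u + 4*v)^2 has shape L^2 M (L != M), so D-series; mu = 6 gives D_6.

Type D_{6}, Milnor number mu = 6.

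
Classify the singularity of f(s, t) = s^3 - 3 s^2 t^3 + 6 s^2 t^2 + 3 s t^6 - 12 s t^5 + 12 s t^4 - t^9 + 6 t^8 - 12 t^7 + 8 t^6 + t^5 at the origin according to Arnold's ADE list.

The Hessian of f at 0 has rank 0. Corank 2; j^3 = s^3 is a perfect cube, so E-series; the 5-jet and mu = 8 give E_8.

E_8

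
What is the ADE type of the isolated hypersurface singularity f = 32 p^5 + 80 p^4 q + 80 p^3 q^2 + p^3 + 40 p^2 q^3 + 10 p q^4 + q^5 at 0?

E_{8}

The Hessian of f at 0 is [[0, 0], [0, 0]] with rank 0, so corank 2. A Groebner basis of the Jacobian ideal J(f) in C{p,q} is {q^5, p*q^3 + q^4/8, p^2}; counting standard monomials gives mu = 8. Corank 2; j^3 = p^3 is a perfect cube, so E-series; the 5-jet and mu = 8 give E_8.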